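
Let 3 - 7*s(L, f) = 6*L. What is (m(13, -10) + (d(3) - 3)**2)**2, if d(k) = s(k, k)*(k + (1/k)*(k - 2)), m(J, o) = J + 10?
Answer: 38044224/2401 ≈ 15845.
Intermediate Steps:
s(L, f) = 3/7 - 6*L/7
m(J, o) = 10 + J
d(k) = (3/7 - 6*k/7)*(k + (-2 + k)/k) (d(k) = (3/7 - 6*k/7)*(k + (1/k)*(k - 2)) = (3/7 - 6*k/7)*(k + (-2 + k)/k))
(m(13, -10) + (d(3) - 3)**2)**2 = ((10 + 13) + (-3/7*(-1 + 2*3)*(-2 + 3*(1 + 3))/3 - 3)**2)**2 = (23 + (-3/7*1/3*(-1 + 6)*(-2 + 3*4) - 3)**2)**2 = (23 + (-3/7*1/3*5*(-2 + 12) - 3)**2)**2 = (23 + (-3/7*1/3*5*10 - 3)**2)**2 = (23 + (-50/7 - 3)**2)**2 = (23 + (-71/7)**2)**2 = (23 + 5041/49)**2 = (6168/49)**2 = 38044224/2401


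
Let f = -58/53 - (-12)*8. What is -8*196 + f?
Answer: -78074/53 ≈ -1473.1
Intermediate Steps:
f = 5030/53 (f = -58*1/53 - 1*(-96) = -58/53 + 96 = 5030/53 ≈ 94.906)
-8*196 + f = -8*196 + 5030/53 = -1568 + 5030/53 = -78074/53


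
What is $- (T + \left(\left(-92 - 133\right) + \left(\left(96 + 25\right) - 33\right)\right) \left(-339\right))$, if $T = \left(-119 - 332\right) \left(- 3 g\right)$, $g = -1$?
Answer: $-45090$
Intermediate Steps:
$T = -1353$ ($T = \left(-119 - 332\right) \left(\left(-3\right) \left(-1\right)\right) = \left(-451\right) 3 = -1353$)
$- (T + \left(\left(-92 - 133\right) + \left(\left(96 + 25\right) - 33\right)\right) \left(-339\right)) = - (-1353 + \left(\left(-92 - 133\right) + \left(\left(96 + 25\right) - 33\right)\right) \left(-339\right)) = - (-1353 + \left(\left(-92 - 133\right) + \left(121 - 33\right)\right) \left(-339\right)) = - (-1353 + \left(-225 + 88\right) \left(-339\right)) = - (-1353 - -46443) = - (-1353 + 46443) = \left(-1\right) 45090 = -45090$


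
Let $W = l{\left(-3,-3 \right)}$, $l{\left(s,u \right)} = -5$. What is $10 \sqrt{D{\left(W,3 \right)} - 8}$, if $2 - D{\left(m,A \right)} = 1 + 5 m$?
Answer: $30 \sqrt{2} \approx 42.426$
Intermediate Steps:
$W = -5$
$D{\left(m,A \right)} = 1 - 5 m$ ($D{\left(m,A \right)} = 2 - \left(1 + 5 m\right) = 1 - 5 m$)
$10 \sqrt{D{\left(W,3 \right)} - 8} = 10 \sqrt{\left(1 - -25\right) - 8} = 10 \sqrt{\left(1 + 25\right) - 8} = 10 \sqrt{26 - 8} = 10 \sqrt{18} = 10 \cdot 3 \sqrt{2} = 30 \sqrt{2}$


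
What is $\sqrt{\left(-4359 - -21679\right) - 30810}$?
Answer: $i \sqrt{13490} \approx 116.15 i$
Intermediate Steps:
$\sqrt{\left(-4359 - -21679\right) - 30810} = \sqrt{\left(-4359 + 21679\right) - 30810} = \sqrt{17320 - 30810} = \sqrt{-13490} = i \sqrt{13490}$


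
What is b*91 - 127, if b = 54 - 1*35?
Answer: 1602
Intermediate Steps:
b = 19 (b = 54 - 35 = 19)
b*91 - 127 = 19*91 - 127 = 1729 - 127 = 1602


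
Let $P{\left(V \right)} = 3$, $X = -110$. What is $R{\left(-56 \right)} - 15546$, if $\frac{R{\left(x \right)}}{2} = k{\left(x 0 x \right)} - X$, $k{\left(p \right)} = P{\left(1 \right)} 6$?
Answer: $-15290$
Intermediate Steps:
$k{\left(p \right)} = 18$ ($k{\left(p \right)} = 3 \cdot 6 = 18$)
$R{\left(x \right)} = 256$ ($R{\left(x \right)} = 2 \left(18 - -110\right) = 2 \left(18 + 110\right) = 2 \cdot 128 = 256$)
$R{\left(-56 \right)} - 15546 = 256 - 15546 = -15290$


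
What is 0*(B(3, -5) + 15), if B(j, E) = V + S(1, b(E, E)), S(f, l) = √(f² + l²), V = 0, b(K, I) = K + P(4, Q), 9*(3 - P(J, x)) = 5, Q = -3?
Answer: 0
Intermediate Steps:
P(J, x) = 22/9 (P(J, x) = 3 - ⅑*5 = 3 - 5/9 = 22/9)
b(K, I) = 22/9 + K (b(K, I) = K + 22/9 = 22/9 + K)
B(j, E) = √(1 + (22/9 + E)²) (B(j, E) = 0 + √(1² + (22/9 + E)²) = 0 + √(1 + (22/9 + E)²) = √(1 + (22/9 + E)²))
0*(B(3, -5) + 15) = 0*(√(81 + (22 + 9*(-5))²)/9 + 15) = 0*(√(81 + (22 - 45)²)/9 + 15) = 0*(√(81 + (-23)²)/9 + 15) = 0*(√(81 + 529)/9 + 15) = 0*(√610/9 + 15) = 0*(15 + √610/9) = 0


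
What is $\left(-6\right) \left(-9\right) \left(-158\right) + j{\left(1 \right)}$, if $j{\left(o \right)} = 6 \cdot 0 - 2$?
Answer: $-8534$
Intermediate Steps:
$j{\left(o \right)} = -2$ ($j{\left(o \right)} = 0 - 2 = -2$)
$\left(-6\right) \left(-9\right) \left(-158\right) + j{\left(1 \right)} = \left(-6\right) \left(-9\right) \left(-158\right) - 2 = 54 \left(-158\right) - 2 = -8532 - 2 = -8534$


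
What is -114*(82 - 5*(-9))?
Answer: -14478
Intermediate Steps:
-114*(82 - 5*(-9)) = -114*(82 + 45) = -114*127 = -14478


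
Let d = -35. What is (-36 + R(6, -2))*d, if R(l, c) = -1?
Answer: 1295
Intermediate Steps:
(-36 + R(6, -2))*d = (-36 - 1)*(-35) = -37*(-35) = 1295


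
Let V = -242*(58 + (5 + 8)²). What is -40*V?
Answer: 2197360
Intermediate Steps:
V = -54934 (V = -242*(58 + 13²) = -242*(58 + 169) = -242*227 = -54934)
-40*V = -40*(-54934) = 2197360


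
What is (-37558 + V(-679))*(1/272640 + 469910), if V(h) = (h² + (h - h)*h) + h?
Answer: 13542017052048101/68160 ≈ 1.9868e+11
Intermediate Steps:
V(h) = h + h² (V(h) = (h² + 0*h) + h = (h² + 0) + h = h² + h = h + h²)
(-37558 + V(-679))*(1/272640 + 469910) = (-37558 - 679*(1 - 679))*(1/272640 + 469910) = (-37558 - 679*(-678))*(1/272640 + 469910) = (-37558 + 460362)*(128116262401/272640) = 422804*(128116262401/272640) = 13542017052048101/68160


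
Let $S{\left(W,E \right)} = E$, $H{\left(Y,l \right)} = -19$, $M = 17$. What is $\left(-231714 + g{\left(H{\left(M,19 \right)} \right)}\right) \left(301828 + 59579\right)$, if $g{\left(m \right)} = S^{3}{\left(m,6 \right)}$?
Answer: $-83664997686$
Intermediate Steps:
$g{\left(m \right)} = 216$ ($g{\left(m \right)} = 6^{3} = 216$)
$\left(-231714 + g{\left(H{\left(M,19 \right)} \right)}\right) \left(301828 + 59579\right) = \left(-231714 + 216\right) \left(301828 + 59579\right) = \left(-231498\right) 361407 = -83664997686$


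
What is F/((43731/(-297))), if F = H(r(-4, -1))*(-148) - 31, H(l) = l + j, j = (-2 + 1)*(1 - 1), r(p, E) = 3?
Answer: 15675/4859 ≈ 3.2260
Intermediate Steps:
j = 0 (j = -1*0 = 0)
H(l) = l (H(l) = l + 0 = l)
F = -475 (F = 3*(-148) - 31 = -444 - 31 = -475)
F/((43731/(-297))) = -475/(43731/(-297)) = -475/(43731*(-1/297)) = -475/(-4859/33) = -475*(-33/4859) = 15675/4859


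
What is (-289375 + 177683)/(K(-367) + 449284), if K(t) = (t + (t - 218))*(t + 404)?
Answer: -27923/103515 ≈ -0.26975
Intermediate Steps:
K(t) = (-218 + 2*t)*(404 + t) (K(t) = (t + (-218 + t))*(404 + t) = (-218 + 2*t)*(404 + t))
(-289375 + 177683)/(K(-367) + 449284) = (-289375 + 177683)/((-88072 + 2*(-367)**2 + 590*(-367)) + 449284) = -111692/((-88072 + 2*134689 - 216530) + 449284) = -111692/((-88072 + 269378 - 216530) + 449284) = -111692/(-35224 + 449284) = -111692/414060 = -111692*1/414060 = -27923/103515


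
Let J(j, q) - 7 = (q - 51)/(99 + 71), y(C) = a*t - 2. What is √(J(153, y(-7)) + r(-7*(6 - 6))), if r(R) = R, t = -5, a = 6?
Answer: 3*√20910/170 ≈ 2.5518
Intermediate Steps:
y(C) = -32 (y(C) = 6*(-5) - 2 = -30 - 2 = -32)
J(j, q) = 67/10 + q/170 (J(j, q) = 7 + (q - 51)/(99 + 71) = 7 + (-51 + q)/170 = 7 + (-51 + q)*(1/170) = 7 + (-3/10 + q/170) = 67/10 + q/170)
√(J(153, y(-7)) + r(-7*(6 - 6))) = √((67/10 + (1/170)*(-32)) - 7*(6 - 6)) = √((67/10 - 16/85) - 7*0) = √(1107/170 + 0) = √(1107/170) = 3*√20910/170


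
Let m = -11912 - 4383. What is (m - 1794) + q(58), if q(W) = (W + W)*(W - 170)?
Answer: -31081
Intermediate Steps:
q(W) = 2*W*(-170 + W) (q(W) = (2*W)*(-170 + W) = 2*W*(-170 + W))
m = -16295
(m - 1794) + q(58) = (-16295 - 1794) + 2*58*(-170 + 58) = -18089 + 2*58*(-112) = -18089 - 12992 = -31081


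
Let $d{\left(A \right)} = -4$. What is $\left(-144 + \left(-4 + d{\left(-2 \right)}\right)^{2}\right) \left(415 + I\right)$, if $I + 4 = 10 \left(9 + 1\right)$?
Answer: $-40880$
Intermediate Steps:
$I = 96$ ($I = -4 + 10 \left(9 + 1\right) = -4 + 10 \cdot 10 = -4 + 100 = 96$)
$\left(-144 + \left(-4 + d{\left(-2 \right)}\right)^{2}\right) \left(415 + I\right) = \left(-144 + \left(-4 - 4\right)^{2}\right) \left(415 + 96\right) = \left(-144 + \left(-8\right)^{2}\right) 511 = \left(-144 + 64\right) 511 = \left(-80\right) 511 = -40880$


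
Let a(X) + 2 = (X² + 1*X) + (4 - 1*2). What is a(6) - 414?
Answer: -372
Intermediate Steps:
a(X) = X + X² (a(X) = -2 + ((X² + 1*X) + (4 - 1*2)) = -2 + ((X² + X) + (4 - 2)) = -2 + ((X + X²) + 2) = -2 + (2 + X + X²) = X + X²)
a(6) - 414 = 6*(1 + 6) - 414 = 6*7 - 414 = 42 - 414 = -372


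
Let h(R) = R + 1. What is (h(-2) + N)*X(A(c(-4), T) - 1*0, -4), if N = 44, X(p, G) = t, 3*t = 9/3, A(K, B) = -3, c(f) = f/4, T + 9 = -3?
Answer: 43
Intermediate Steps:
T = -12 (T = -9 - 3 = -12)
c(f) = f/4 (c(f) = f*(1/4) = f/4)
t = 1 (t = (9/3)/3 = (9*(1/3))/3 = (1/3)*3 = 1)
X(p, G) = 1
h(R) = 1 + R
(h(-2) + N)*X(A(c(-4), T) - 1*0, -4) = ((1 - 2) + 44)*1 = (-1 + 44)*1 = 43*1 = 43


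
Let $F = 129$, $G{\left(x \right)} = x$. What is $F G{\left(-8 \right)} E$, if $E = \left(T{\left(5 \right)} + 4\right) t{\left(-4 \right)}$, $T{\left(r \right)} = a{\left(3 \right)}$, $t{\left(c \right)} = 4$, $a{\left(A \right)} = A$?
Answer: $-28896$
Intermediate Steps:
$T{\left(r \right)} = 3$
$E = 28$ ($E = \left(3 + 4\right) 4 = 7 \cdot 4 = 28$)
$F G{\left(-8 \right)} E = 129 \left(-8\right) 28 = \left(-1032\right) 28 = -28896$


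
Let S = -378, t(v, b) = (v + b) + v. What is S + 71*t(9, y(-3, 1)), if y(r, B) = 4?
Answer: 1184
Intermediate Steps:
t(v, b) = b + 2*v (t(v, b) = (b + v) + v = b + 2*v)
S + 71*t(9, y(-3, 1)) = -378 + 71*(4 + 2*9) = -378 + 71*(4 + 18) = -378 + 71*22 = -378 + 1562 = 1184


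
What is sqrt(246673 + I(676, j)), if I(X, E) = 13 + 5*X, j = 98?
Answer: sqrt(250066) ≈ 500.07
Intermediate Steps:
sqrt(246673 + I(676, j)) = sqrt(246673 + (13 + 5*676)) = sqrt(246673 + (13 + 3380)) = sqrt(246673 + 3393) = sqrt(250066)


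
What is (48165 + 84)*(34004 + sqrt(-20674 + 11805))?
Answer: 1640658996 + 337743*I*sqrt(181) ≈ 1.6407e+9 + 4.5439e+6*I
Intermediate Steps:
(48165 + 84)*(34004 + sqrt(-20674 + 11805)) = 48249*(34004 + sqrt(-8869)) = 48249*(34004 + 7*I*sqrt(181)) = 1640658996 + 337743*I*sqrt(181)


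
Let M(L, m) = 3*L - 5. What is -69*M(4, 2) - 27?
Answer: -510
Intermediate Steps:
M(L, m) = -5 + 3*L
-69*M(4, 2) - 27 = -69*(-5 + 3*4) - 27 = -69*(-5 + 12) - 27 = -69*7 - 27 = -483 - 27 = -510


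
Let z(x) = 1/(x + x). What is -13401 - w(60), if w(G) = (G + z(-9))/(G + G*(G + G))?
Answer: -1751243759/130680 ≈ -13401.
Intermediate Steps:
z(x) = 1/(2*x)
w(G) = (-1/18 + G)/(G + 2*G²) (w(G) = (G + (½)/(-9))/(G + G*(G + G)) = (G + (½)*(-⅑))/(G + G*(2*G)) = (G - 1/18)/(G + 2*G²) = (-1/18 + G)/(G + 2*G²))
-13401 - w(60) = -13401 - (-1/18 + 60)/(60*(1 + 2*60)) = -13401 - 1079/(60*(1 + 120)*18) = -13401 - 1079/(60*121*18) = -13401 - 1*1079/130680 = -13401 - 1079/130680 = -1751243759/130680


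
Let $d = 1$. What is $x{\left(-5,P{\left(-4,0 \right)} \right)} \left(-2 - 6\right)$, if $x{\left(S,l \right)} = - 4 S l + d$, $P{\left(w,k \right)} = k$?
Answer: $-8$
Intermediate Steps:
$x{\left(S,l \right)} = 1 - 4 S l$ ($x{\left(S,l \right)} = - 4 S l + 1 = 1 - 4 S l$)
$x{\left(-5,P{\left(-4,0 \right)} \right)} \left(-2 - 6\right) = \left(1 - \left(-20\right) 0\right) \left(-2 - 6\right) = \left(1 + 0\right) \left(-8\right) = 1 \left(-8\right) = -8$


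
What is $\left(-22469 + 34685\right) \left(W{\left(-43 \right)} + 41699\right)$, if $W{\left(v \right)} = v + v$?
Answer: $508344408$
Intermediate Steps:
$W{\left(v \right)} = 2 v$
$\left(-22469 + 34685\right) \left(W{\left(-43 \right)} + 41699\right) = \left(-22469 + 34685\right) \left(2 \left(-43\right) + 41699\right) = 12216 \left(-86 + 41699\right) = 12216 \cdot 41613 = 508344408$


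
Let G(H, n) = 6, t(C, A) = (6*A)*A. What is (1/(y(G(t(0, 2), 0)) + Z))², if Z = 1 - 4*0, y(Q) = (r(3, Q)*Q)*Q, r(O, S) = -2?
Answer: 1/5041 ≈ 0.00019837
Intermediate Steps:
t(C, A) = 6*A²
y(Q) = -2*Q² (y(Q) = (-2*Q)*Q = -2*Q²)
Z = 1 (Z = 1 + 0 = 1)
(1/(y(G(t(0, 2), 0)) + Z))² = (1/(-2*6² + 1))² = (1/(-2*36 + 1))² = (1/(-72 + 1))² = (1/(-71))² = (-1/71)² = 1/5041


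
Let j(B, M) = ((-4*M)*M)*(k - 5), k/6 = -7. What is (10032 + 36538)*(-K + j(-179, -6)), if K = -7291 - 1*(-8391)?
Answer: 263958760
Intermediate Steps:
k = -42 (k = 6*(-7) = -42)
j(B, M) = 188*M**2 (j(B, M) = ((-4*M)*M)*(-42 - 5) = -4*M**2*(-47) = 188*M**2)
K = 1100 (K = -7291 + 8391 = 1100)
(10032 + 36538)*(-K + j(-179, -6)) = (10032 + 36538)*(-1*1100 + 188*(-6)**2) = 46570*(-1100 + 188*36) = 46570*(-1100 + 6768) = 46570*5668 = 263958760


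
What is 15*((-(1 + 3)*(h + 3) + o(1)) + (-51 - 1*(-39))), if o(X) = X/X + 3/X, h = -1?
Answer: -240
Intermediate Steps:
o(X) = 1 + 3/X
15*((-(1 + 3)*(h + 3) + o(1)) + (-51 - 1*(-39))) = 15*((-(1 + 3)*(-1 + 3) + (3 + 1)/1) + (-51 - 1*(-39))) = 15*((-4*2 + 1*4) + (-51 + 39)) = 15*((-1*8 + 4) - 12) = 15*((-8 + 4) - 12) = 15*(-4 - 12) = 15*(-16) = -240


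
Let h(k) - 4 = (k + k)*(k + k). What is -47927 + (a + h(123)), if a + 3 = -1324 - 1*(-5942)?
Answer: 17208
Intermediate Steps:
a = 4615 (a = -3 + (-1324 - 1*(-5942)) = -3 + (-1324 + 5942) = -3 + 4618 = 4615)
h(k) = 4 + 4*k² (h(k) = 4 + (k + k)*(k + k) = 4 + (2*k)*(2*k) = 4 + 4*k²)
-47927 + (a + h(123)) = -47927 + (4615 + (4 + 4*123²)) = -47927 + (4615 + (4 + 4*15129)) = -47927 + (4615 + (4 + 60516)) = -47927 + (4615 + 60520) = -47927 + 65135 = 17208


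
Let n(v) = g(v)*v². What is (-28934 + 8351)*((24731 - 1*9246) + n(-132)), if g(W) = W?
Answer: 47021513589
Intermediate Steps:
n(v) = v³ (n(v) = v*v² = v³)
(-28934 + 8351)*((24731 - 1*9246) + n(-132)) = (-28934 + 8351)*((24731 - 1*9246) + (-132)³) = -20583*((24731 - 9246) - 2299968) = -20583*(15485 - 2299968) = -20583*(-2284483) = 47021513589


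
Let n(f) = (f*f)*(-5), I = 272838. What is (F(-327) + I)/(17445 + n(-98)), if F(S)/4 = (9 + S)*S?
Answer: -688782/30575 ≈ -22.528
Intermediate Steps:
n(f) = -5*f² (n(f) = f²*(-5) = -5*f²)
F(S) = 4*S*(9 + S) (F(S) = 4*((9 + S)*S) = 4*(S*(9 + S)) = 4*S*(9 + S))
(F(-327) + I)/(17445 + n(-98)) = (4*(-327)*(9 - 327) + 272838)/(17445 - 5*(-98)²) = (4*(-327)*(-318) + 272838)/(17445 - 5*9604) = (415944 + 272838)/(17445 - 48020) = 688782/(-30575) = 688782*(-1/30575) = -688782/30575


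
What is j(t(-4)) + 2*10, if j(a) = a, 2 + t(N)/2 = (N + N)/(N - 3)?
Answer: 128/7 ≈ 18.286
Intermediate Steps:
t(N) = -4 + 4*N/(-3 + N) (t(N) = -4 + 2*((N + N)/(N - 3)) = -4 + 2*((2*N)/(-3 + N)) = -4 + 2*(2*N/(-3 + N)) = -4 + 4*N/(-3 + N))
j(t(-4)) + 2*10 = 12/(-3 - 4) + 2*10 = 12/(-7) + 20 = 12*(-1/7) + 20 = -12/7 + 20 = 128/7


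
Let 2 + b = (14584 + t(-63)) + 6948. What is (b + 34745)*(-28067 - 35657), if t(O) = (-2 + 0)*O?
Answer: -3594097324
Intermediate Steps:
t(O) = -2*O
b = 21656 (b = -2 + ((14584 - 2*(-63)) + 6948) = -2 + ((14584 + 126) + 6948) = -2 + (14710 + 6948) = -2 + 21658 = 21656)
(b + 34745)*(-28067 - 35657) = (21656 + 34745)*(-28067 - 35657) = 56401*(-63724) = -3594097324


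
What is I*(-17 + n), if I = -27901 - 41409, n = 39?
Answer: -1524820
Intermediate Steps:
I = -69310
I*(-17 + n) = -69310*(-17 + 39) = -69310*22 = -1524820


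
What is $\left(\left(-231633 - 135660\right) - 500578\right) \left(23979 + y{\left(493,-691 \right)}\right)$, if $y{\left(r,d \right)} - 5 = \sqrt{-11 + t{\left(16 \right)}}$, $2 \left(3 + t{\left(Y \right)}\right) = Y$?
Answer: $-20815018064 - 867871 i \sqrt{6} \approx -2.0815 \cdot 10^{10} - 2.1258 \cdot 10^{6} i$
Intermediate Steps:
$t{\left(Y \right)} = -3 + \frac{Y}{2}$
$y{\left(r,d \right)} = 5 + i \sqrt{6}$ ($y{\left(r,d \right)} = 5 + \sqrt{-11 + \left(-3 + \frac{1}{2} \cdot 16\right)} = 5 + \sqrt{-11 + \left(-3 + 8\right)} = 5 + \sqrt{-11 + 5} = 5 + \sqrt{-6} = 5 + i \sqrt{6}$)
$\left(\left(-231633 - 135660\right) - 500578\right) \left(23979 + y{\left(493,-691 \right)}\right) = \left(\left(-231633 - 135660\right) - 500578\right) \left(23979 + \left(5 + i \sqrt{6}\right)\right) = \left(-367293 - 500578\right) \left(23984 + i \sqrt{6}\right) = - 867871 \left(23984 + i \sqrt{6}\right) = -20815018064 - 867871 i \sqrt{6}$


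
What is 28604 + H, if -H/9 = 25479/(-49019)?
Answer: 1402368787/49019 ≈ 28609.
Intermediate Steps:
H = 229311/49019 (H = -229311/(-49019) = -229311*(-1)/49019 = -9*(-25479/49019) = 229311/49019 ≈ 4.6780)
28604 + H = 28604 + 229311/49019 = 1402368787/49019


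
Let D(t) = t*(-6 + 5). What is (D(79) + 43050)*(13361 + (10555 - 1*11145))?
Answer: 548782641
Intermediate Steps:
D(t) = -t (D(t) = t*(-1) = -t)
(D(79) + 43050)*(13361 + (10555 - 1*11145)) = (-1*79 + 43050)*(13361 + (10555 - 1*11145)) = (-79 + 43050)*(13361 + (10555 - 11145)) = 42971*(13361 - 590) = 42971*12771 = 548782641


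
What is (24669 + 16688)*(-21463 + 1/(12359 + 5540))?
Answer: -15887963022252/17899 ≈ -8.8765e+8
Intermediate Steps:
(24669 + 16688)*(-21463 + 1/(12359 + 5540)) = 41357*(-21463 + 1/17899) = 41357*(-384166236/17899) = -15887963022252/17899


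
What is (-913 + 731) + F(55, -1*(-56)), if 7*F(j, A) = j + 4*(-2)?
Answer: -1227/7 ≈ -175.29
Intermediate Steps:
F(j, A) = -8/7 + j/7 (F(j, A) = (j + 4*(-2))/7 = (j - 8)/7 = (-8 + j)/7 = -8/7 + j/7)
(-913 + 731) + F(55, -1*(-56)) = (-913 + 731) + (-8/7 + (⅐)*55) = -182 + (-8/7 + 55/7) = -182 + 47/7 = -1227/7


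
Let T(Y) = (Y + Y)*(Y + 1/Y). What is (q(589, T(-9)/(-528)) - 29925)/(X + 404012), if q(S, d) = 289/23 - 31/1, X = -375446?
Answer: -688699/657018 ≈ -1.0482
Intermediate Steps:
T(Y) = 2*Y*(Y + 1/Y) (T(Y) = (2*Y)*(Y + 1/Y) = 2*Y*(Y + 1/Y))
q(S, d) = -424/23 (q(S, d) = 289*(1/23) - 31*1 = 289/23 - 31 = -424/23)
(q(589, T(-9)/(-528)) - 29925)/(X + 404012) = (-424/23 - 29925)/(-375446 + 404012) = -688699/23/28566 = -688699/23*1/28566 = -688699/657018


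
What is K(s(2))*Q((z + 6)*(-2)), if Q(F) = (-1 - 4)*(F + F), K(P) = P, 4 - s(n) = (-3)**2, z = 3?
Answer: -900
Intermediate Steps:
s(n) = -5 (s(n) = 4 - 1*(-3)**2 = 4 - 1*9 = 4 - 9 = -5)
Q(F) = -10*F
K(s(2))*Q((z + 6)*(-2)) = -(-50)*(3 + 6)*(-2) = -(-50)*9*(-2) = -(-50)*(-18) = -5*180 = -900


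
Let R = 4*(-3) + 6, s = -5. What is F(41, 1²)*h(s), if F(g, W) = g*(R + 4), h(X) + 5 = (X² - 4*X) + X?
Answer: -2870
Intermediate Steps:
R = -6 (R = -12 + 6 = -6)
h(X) = -5 + X² - 3*X (h(X) = -5 + ((X² - 4*X) + X) = -5 + (X² - 3*X) = -5 + X² - 3*X)
F(g, W) = -2*g (F(g, W) = g*(-6 + 4) = g*(-2) = -2*g)
F(41, 1²)*h(s) = (-2*41)*(-5 + (-5)² - 3*(-5)) = -82*(-5 + 25 + 15) = -82*35 = -2870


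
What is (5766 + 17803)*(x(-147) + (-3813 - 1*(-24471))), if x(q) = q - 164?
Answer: 479558443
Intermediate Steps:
x(q) = -164 + q
(5766 + 17803)*(x(-147) + (-3813 - 1*(-24471))) = (5766 + 17803)*((-164 - 147) + (-3813 - 1*(-24471))) = 23569*(-311 + (-3813 + 24471)) = 23569*(-311 + 20658) = 23569*20347 = 479558443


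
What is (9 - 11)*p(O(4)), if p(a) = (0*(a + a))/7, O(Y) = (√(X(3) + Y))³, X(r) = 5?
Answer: 0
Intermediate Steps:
O(Y) = (5 + Y)^(3/2) (O(Y) = (√(5 + Y))³ = (5 + Y)^(3/2))
p(a) = 0 (p(a) = (0*(2*a))*(⅐) = 0*(⅐) = 0)
(9 - 11)*p(O(4)) = (9 - 11)*0 = -2*0 = 0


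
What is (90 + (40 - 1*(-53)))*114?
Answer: 20862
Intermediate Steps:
(90 + (40 - 1*(-53)))*114 = (90 + (40 + 53))*114 = (90 + 93)*114 = 183*114 = 20862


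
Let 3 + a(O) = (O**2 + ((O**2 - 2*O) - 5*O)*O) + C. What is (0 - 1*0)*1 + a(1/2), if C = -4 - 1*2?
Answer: -83/8 ≈ -10.375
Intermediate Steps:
C = -6 (C = -4 - 2 = -6)
a(O) = -9 + O**2 + O*(O**2 - 7*O) (a(O) = -3 + ((O**2 + ((O**2 - 2*O) - 5*O)*O) - 6) = -3 + ((O**2 + (O**2 - 7*O)*O) - 6) = -3 + ((O**2 + O*(O**2 - 7*O)) - 6) = -3 + (-6 + O**2 + O*(O**2 - 7*O)) = -9 + O**2 + O*(O**2 - 7*O))
(0 - 1*0)*1 + a(1/2) = (0 - 1*0)*1 + (-9 + (1/2)**3 - 6*(1/2)**2) = (0 + 0)*1 + (-9 + (1*(1/2))**3 - 6*(1*(1/2))**2) = 0*1 + (-9 + (1/2)**3 - 6*(1/2)**2) = 0 + (-9 + 1/8 - 6*1/4) = 0 + (-9 + 1/8 - 3/2) = 0 - 83/8 = -83/8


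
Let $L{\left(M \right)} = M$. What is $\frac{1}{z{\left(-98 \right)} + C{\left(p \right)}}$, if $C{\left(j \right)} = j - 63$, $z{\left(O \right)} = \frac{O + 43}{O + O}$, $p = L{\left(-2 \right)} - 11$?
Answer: $- \frac{196}{14841} \approx -0.013207$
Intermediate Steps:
$p = -13$ ($p = -2 - 11 = -13$)
$z{\left(O \right)} = \frac{43 + O}{2 O}$
$C{\left(j \right)} = -63 + j$
$\frac{1}{z{\left(-98 \right)} + C{\left(p \right)}} = \frac{1}{\frac{43 - 98}{2 \left(-98\right)} - 76} = \frac{1}{\frac{1}{2} \left(- \frac{1}{98}\right) \left(-55\right) - 76} = \frac{1}{\frac{55}{196} - 76} = \frac{1}{- \frac{14841}{196}} = - \frac{196}{14841}$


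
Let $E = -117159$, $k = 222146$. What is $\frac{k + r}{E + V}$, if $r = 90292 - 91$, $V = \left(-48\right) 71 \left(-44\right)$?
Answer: $\frac{312347}{32793} \approx 9.5248$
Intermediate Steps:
$V = 149952$ ($V = \left(-3408\right) \left(-44\right) = 149952$)
$r = 90201$ ($r = 90292 - 91 = 90201$)
$\frac{k + r}{E + V} = \frac{222146 + 90201}{-117159 + 149952} = \frac{312347}{32793}$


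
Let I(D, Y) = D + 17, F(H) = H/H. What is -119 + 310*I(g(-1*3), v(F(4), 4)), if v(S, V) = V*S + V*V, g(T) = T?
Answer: 4221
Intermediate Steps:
F(H) = 1
v(S, V) = V² + S*V (v(S, V) = S*V + V² = V² + S*V)
I(D, Y) = 17 + D
-119 + 310*I(g(-1*3), v(F(4), 4)) = -119 + 310*(17 - 1*3) = -119 + 310*(17 - 3) = -119 + 310*14 = -119 + 4340 = 4221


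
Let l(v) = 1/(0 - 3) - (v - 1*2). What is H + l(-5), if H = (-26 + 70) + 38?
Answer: 266/3 ≈ 88.667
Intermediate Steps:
l(v) = 5/3 - v (l(v) = 1/(-3) - (v - 2) = -1/3 - (-2 + v) = -1/3 + (2 - v) = 5/3 - v)
H = 82 (H = 44 + 38 = 82)
H + l(-5) = 82 + (5/3 - 1*(-5)) = 82 + (5/3 + 5) = 82 + 20/3 = 266/3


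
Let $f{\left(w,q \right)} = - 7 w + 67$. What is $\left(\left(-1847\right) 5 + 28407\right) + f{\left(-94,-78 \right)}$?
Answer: $19897$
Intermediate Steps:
$f{\left(w,q \right)} = 67 - 7 w$
$\left(\left(-1847\right) 5 + 28407\right) + f{\left(-94,-78 \right)} = \left(\left(-1847\right) 5 + 28407\right) + \left(67 - -658\right) = \left(-9235 + 28407\right) + \left(67 + 658\right) = 19172 + 725 = 19897$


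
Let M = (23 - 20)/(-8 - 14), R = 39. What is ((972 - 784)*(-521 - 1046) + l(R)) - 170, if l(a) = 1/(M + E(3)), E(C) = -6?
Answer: -39793432/135 ≈ -2.9477e+5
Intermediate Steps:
M = -3/22 (M = 3/(-22) = 3*(-1/22) = -3/22 ≈ -0.13636)
l(a) = -22/135 (l(a) = 1/(-3/22 - 6) = 1/(-135/22) = -22/135)
((972 - 784)*(-521 - 1046) + l(R)) - 170 = ((972 - 784)*(-521 - 1046) - 22/135) - 170 = (188*(-1567) - 22/135) - 170 = (-294596 - 22/135) - 170 = -39770482/135 - 170 = -39793432/135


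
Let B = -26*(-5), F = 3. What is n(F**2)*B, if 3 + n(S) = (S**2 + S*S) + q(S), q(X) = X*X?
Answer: 31200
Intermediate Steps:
B = 130
q(X) = X**2
n(S) = -3 + 3*S**2 (n(S) = -3 + ((S**2 + S*S) + S**2) = -3 + ((S**2 + S**2) + S**2) = -3 + (2*S**2 + S**2) = -3 + 3*S**2)
n(F**2)*B = (-3 + 3*(3**2)**2)*130 = (-3 + 3*9**2)*130 = (-3 + 3*81)*130 = (-3 + 243)*130 = 240*130 = 31200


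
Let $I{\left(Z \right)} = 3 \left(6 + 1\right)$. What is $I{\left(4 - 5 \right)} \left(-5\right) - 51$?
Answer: $-156$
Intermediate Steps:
$I{\left(Z \right)} = 21$ ($I{\left(Z \right)} = 3 \cdot 7 = 21$)
$I{\left(4 - 5 \right)} \left(-5\right) - 51 = 21 \left(-5\right) - 51 = -105 - 51 = -156$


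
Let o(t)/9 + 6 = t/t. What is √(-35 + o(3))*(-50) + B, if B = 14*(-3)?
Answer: -42 - 200*I*√5 ≈ -42.0 - 447.21*I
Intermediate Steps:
o(t) = -45 (o(t) = -54 + 9*(t/t) = -54 + 9*1 = -54 + 9 = -45)
B = -42
√(-35 + o(3))*(-50) + B = √(-35 - 45)*(-50) - 42 = √(-80)*(-50) - 42 = (4*I*√5)*(-50) - 42 = -200*I*√5 - 42 = -42 - 200*I*√5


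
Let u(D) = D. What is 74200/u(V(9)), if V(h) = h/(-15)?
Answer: -371000/3 ≈ -1.2367e+5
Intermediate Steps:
V(h) = -h/15 (V(h) = h*(-1/15) = -h/15)
74200/u(V(9)) = 74200/((-1/15*9)) = 74200/(-⅗) = 74200*(-5/3) = -371000/3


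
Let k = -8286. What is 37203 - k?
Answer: 45489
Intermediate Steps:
37203 - k = 37203 - 1*(-8286) = 37203 + 8286 = 45489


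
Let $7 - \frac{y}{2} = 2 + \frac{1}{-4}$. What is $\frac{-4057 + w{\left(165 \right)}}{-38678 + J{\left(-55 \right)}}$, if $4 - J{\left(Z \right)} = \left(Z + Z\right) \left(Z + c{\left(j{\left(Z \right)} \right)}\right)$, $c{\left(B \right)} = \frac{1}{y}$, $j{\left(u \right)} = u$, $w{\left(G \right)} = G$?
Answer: $\frac{20433}{234746} \approx 0.087043$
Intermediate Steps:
$y = \frac{21}{2}$ ($y = 14 - 2 \left(2 + \frac{1}{-4}\right) = 14 - 2 \left(2 - \frac{1}{4}\right) = 14 - \frac{7}{2} = \frac{21}{2} \approx 10.5$)
$c{\left(B \right)} = \frac{2}{21}$ ($c{\left(B \right)} = \frac{1}{\frac{21}{2}} = \frac{2}{21}$)
$J{\left(Z \right)} = 4 - 2 Z \left(\frac{2}{21} + Z\right)$ ($J{\left(Z \right)} = 4 - \left(Z + Z\right) \left(Z + \frac{2}{21}\right) = 4 - 2 Z \left(\frac{2}{21} + Z\right)$)
$\frac{-4057 + w{\left(165 \right)}}{-38678 + J{\left(-55 \right)}} = \frac{-4057 + 165}{-38678 - \left(- \frac{304}{21} + 6050\right)} = - \frac{3892}{-38678 + \left(4 - 6050 + \frac{220}{21}\right)} = - \frac{3892}{-38678 - \frac{126746}{21}} = - \frac{3892}{- \frac{938984}{21}} = \left(-3892\right) \left(- \frac{21}{938984}\right) = \frac{20433}{234746}$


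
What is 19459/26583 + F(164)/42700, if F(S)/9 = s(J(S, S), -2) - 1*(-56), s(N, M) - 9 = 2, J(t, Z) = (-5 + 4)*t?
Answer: 846928849/1135094100 ≈ 0.74613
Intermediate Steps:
J(t, Z) = -t
s(N, M) = 11 (s(N, M) = 9 + 2 = 11)
F(S) = 603 (F(S) = 9*(11 - 1*(-56)) = 9*(11 + 56) = 9*67 = 603)
19459/26583 + F(164)/42700 = 19459/26583 + 603/42700 = 846928849/1135094100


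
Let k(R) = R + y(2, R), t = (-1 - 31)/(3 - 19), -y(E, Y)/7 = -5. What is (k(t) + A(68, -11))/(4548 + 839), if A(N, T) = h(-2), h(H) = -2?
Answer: 35/5387 ≈ 0.0064971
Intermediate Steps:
A(N, T) = -2
y(E, Y) = 35 (y(E, Y) = -7*(-5) = 35)
t = 2 (t = -32/(-16) = -32*(-1/16) = 2)
k(R) = 35 + R (k(R) = R + 35 = 35 + R)
(k(t) + A(68, -11))/(4548 + 839) = ((35 + 2) - 2)/(4548 + 839) = (37 - 2)/5387 = 35*(1/5387) = 35/5387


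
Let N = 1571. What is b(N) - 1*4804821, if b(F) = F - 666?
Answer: -4803916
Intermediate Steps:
b(F) = -666 + F
b(N) - 1*4804821 = (-666 + 1571) - 1*4804821 = 905 - 4804821 = -4803916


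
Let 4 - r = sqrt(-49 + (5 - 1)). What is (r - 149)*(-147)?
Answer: 21315 + 441*I*sqrt(5) ≈ 21315.0 + 986.11*I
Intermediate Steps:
r = 4 - 3*I*sqrt(5) (r = 4 - sqrt(-49 + (5 - 1)) = 4 - sqrt(-49 + 4) = 4 - sqrt(-45) = 4 - 3*I*sqrt(5) ≈ 4.0 - 6.7082*I)
(r - 149)*(-147) = ((4 - 3*I*sqrt(5)) - 149)*(-147) = (-145 - 3*I*sqrt(5))*(-147) = 21315 + 441*I*sqrt(5)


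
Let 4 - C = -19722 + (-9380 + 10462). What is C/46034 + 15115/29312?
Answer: 621148419/674674304 ≈ 0.92066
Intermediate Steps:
C = 18644 (C = 4 - (-19722 + (-9380 + 10462)) = 4 - (-19722 + 1082) = 4 - 1*(-18640) = 4 + 18640 = 18644)
C/46034 + 15115/29312 = 18644/46034 + 15115/29312 = 18644*(1/46034) + 15115*(1/29312) = 9322/23017 + 15115/29312 = 621148419/674674304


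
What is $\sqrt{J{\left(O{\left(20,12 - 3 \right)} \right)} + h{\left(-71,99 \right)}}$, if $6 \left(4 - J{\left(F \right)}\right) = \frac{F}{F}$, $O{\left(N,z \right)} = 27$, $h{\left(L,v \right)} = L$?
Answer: $\frac{i \sqrt{2418}}{6} \approx 8.1955 i$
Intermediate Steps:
$J{\left(F \right)} = \frac{23}{6}$ ($J{\left(F \right)} = 4 - \frac{F \frac{1}{F}}{6} = 4 - \frac{1}{6} = \frac{23}{6}$)
$\sqrt{J{\left(O{\left(20,12 - 3 \right)} \right)} + h{\left(-71,99 \right)}} = \sqrt{\frac{23}{6} - 71} = \sqrt{- \frac{403}{6}} = \frac{i \sqrt{2418}}{6}$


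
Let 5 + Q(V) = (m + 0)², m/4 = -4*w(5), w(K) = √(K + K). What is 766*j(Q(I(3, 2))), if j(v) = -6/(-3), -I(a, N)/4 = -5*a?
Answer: 1532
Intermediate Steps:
I(a, N) = 20*a (I(a, N) = -(-20)*a = 20*a)
w(K) = √2*√K (w(K) = √(2*K) = √2*√K)
m = -16*√10 (m = 4*(-4*√2*√5) = 4*(-4*√10) = -16*√10 ≈ -50.596)
Q(V) = 2555 (Q(V) = -5 + (-16*√10 + 0)² = -5 + (-16*√10)² = -5 + 2560 = 2555)
j(v) = 2 (j(v) = -6*(-⅓) = 2)
766*j(Q(I(3, 2))) = 766*2 = 1532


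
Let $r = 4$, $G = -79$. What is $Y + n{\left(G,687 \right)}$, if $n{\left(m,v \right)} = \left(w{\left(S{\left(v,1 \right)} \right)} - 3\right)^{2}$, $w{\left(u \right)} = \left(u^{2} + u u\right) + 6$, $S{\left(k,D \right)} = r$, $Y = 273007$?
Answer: $274232$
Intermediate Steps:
$S{\left(k,D \right)} = 4$
$w{\left(u \right)} = 6 + 2 u^{2}$ ($w{\left(u \right)} = \left(u^{2} + u^{2}\right) + 6 = 2 u^{2} + 6 = 6 + 2 u^{2}$)
$n{\left(m,v \right)} = 1225$ ($n{\left(m,v \right)} = \left(\left(6 + 2 \cdot 4^{2}\right) - 3\right)^{2} = \left(\left(6 + 2 \cdot 16\right) - 3\right)^{2} = \left(\left(6 + 32\right) - 3\right)^{2} = \left(38 - 3\right)^{2} = 35^{2} = 1225$)
$Y + n{\left(G,687 \right)} = 273007 + 1225 = 274232$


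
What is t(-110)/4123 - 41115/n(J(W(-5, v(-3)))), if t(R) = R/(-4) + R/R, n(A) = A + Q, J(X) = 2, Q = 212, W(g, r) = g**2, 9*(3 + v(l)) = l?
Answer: -4460817/23219 ≈ -192.12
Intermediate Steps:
v(l) = -3 + l/9
n(A) = 212 + A (n(A) = A + 212 = 212 + A)
t(R) = 1 - R/4 (t(R) = R*(-1/4) + 1 = -R/4 + 1 = 1 - R/4)
t(-110)/4123 - 41115/n(J(W(-5, v(-3)))) = (1 - 1/4*(-110))/4123 - 41115/(212 + 2) = (1 + 55/2)*(1/4123) - 41115/214 = (57/2)*(1/4123) - 41115*1/214 = 3/434 - 41115/214 = -4460817/23219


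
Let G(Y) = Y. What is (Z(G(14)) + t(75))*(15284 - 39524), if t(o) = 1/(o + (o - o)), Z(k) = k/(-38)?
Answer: 817696/95 ≈ 8607.3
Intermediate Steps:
Z(k) = -k/38 (Z(k) = k*(-1/38) = -k/38)
t(o) = 1/o (t(o) = 1/(o + 0) = 1/o)
(Z(G(14)) + t(75))*(15284 - 39524) = (-1/38*14 + 1/75)*(15284 - 39524) = (-7/19 + 1/75)*(-24240) = -506/1425*(-24240) = 817696/95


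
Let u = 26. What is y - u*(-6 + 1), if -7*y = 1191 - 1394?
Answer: 159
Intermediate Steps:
y = 29 (y = -(1191 - 1394)/7 = -⅐*(-203) = 29)
y - u*(-6 + 1) = 29 - 26*(-6 + 1) = 29 - 26*(-5) = 29 - 1*(-130) = 29 + 130 = 159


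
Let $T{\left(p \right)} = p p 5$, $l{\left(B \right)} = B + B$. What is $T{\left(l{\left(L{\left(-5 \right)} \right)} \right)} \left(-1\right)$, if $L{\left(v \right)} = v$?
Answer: $-500$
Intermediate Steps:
$l{\left(B \right)} = 2 B$
$T{\left(p \right)} = 5 p^{2}$ ($T{\left(p \right)} = p^{2} \cdot 5 = 5 p^{2}$)
$T{\left(l{\left(L{\left(-5 \right)} \right)} \right)} \left(-1\right) = 5 \left(2 \left(-5\right)\right)^{2} \left(-1\right) = 5 \left(-10\right)^{2} \left(-1\right) = 5 \cdot 100 \left(-1\right) = 500 \left(-1\right) = -500$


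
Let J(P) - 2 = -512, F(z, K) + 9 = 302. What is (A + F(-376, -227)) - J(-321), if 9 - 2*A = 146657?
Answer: -72521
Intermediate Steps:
A = -73324 (A = 9/2 - 1/2*146657 = 9/2 - 146657/2 = -73324)
F(z, K) = 293 (F(z, K) = -9 + 302 = 293)
J(P) = -510 (J(P) = 2 - 512 = -510)
(A + F(-376, -227)) - J(-321) = (-73324 + 293) - 1*(-510) = -73031 + 510 = -72521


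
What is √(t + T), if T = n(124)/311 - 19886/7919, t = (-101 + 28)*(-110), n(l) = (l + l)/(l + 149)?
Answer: 2*√907207505139514233837/672346857 ≈ 89.596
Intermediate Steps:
n(l) = 2*l/(149 + l) (n(l) = (2*l)/(149 + l) = 2*l/(149 + l))
t = 8030 (t = -73*(-110) = 8030)
T = -1686417146/672346857 (T = (2*124/(149 + 124))/311 - 19886/7919 = (2*124/273)*(1/311) - 19886*1/7919 = (2*124*(1/273))*(1/311) - 19886/7919 = (248/273)*(1/311) - 19886/7919 = 248/84903 - 19886/7919 = -1686417146/672346857 ≈ -2.5083)
√(t + T) = √(8030 - 1686417146/672346857) = √(5397258844564/672346857) = 2*√907207505139514233837/672346857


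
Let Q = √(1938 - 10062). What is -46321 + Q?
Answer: -46321 + 2*I*√2031 ≈ -46321.0 + 90.133*I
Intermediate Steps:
Q = 2*I*√2031 (Q = √(-8124) = 2*I*√2031 ≈ 90.133*I)
-46321 + Q = -46321 + 2*I*√2031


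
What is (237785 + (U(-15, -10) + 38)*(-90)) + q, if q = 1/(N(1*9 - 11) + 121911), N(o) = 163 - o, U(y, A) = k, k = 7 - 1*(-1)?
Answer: 28522447021/122076 ≈ 2.3365e+5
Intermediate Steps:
k = 8 (k = 7 + 1 = 8)
U(y, A) = 8
q = 1/122076 (q = 1/((163 - (1*9 - 11)) + 121911) = 1/((163 - (9 - 11)) + 121911) = 1/((163 - 1*(-2)) + 121911) = 1/((163 + 2) + 121911) = 1/(165 + 121911) = 1/122076 ≈ 8.1916e-6)
(237785 + (U(-15, -10) + 38)*(-90)) + q = (237785 + (8 + 38)*(-90)) + 1/122076 = (237785 + 46*(-90)) + 1/122076 = (237785 - 4140) + 1/122076 = 233645 + 1/122076 = 28522447021/122076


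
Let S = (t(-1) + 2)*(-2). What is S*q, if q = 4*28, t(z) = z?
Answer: -224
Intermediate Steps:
q = 112
S = -2 (S = (-1 + 2)*(-2) = 1*(-2) = -2)
S*q = -2*112 = -224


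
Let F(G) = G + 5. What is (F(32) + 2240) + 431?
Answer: 2708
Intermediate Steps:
F(G) = 5 + G
(F(32) + 2240) + 431 = ((5 + 32) + 2240) + 431 = (37 + 2240) + 431 = 2277 + 431 = 2708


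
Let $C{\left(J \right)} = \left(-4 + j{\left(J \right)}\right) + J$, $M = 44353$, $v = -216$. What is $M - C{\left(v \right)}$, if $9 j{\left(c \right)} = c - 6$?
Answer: $\frac{133793}{3} \approx 44598.0$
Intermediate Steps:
$j{\left(c \right)} = - \frac{2}{3} + \frac{c}{9}$ ($j{\left(c \right)} = \frac{c - 6}{9} = \frac{-6 + c}{9} = - \frac{2}{3} + \frac{c}{9}$)
$C{\left(J \right)} = - \frac{14}{3} + \frac{10 J}{9}$ ($C{\left(J \right)} = \left(-4 + \left(- \frac{2}{3} + \frac{J}{9}\right)\right) + J = \left(- \frac{14}{3} + \frac{J}{9}\right) + J = - \frac{14}{3} + \frac{10 J}{9}$)
$M - C{\left(v \right)} = 44353 - \left(- \frac{14}{3} + \frac{10}{9} \left(-216\right)\right) = 44353 - \left(- \frac{14}{3} - 240\right) = 44353 - - \frac{734}{3} = 44353 + \frac{734}{3} = \frac{133793}{3}$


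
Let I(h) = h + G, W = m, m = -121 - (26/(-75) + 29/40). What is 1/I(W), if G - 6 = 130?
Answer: 600/8773 ≈ 0.068392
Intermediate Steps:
G = 136 (G = 6 + 130 = 136)
m = -72827/600 (m = -121 - (26*(-1/75) + 29*(1/40)) = -121 - (-26/75 + 29/40) = -121 - 1*227/600 = -121 - 227/600 = -72827/600 ≈ -121.38)
W = -72827/600 ≈ -121.38
I(h) = 136 + h (I(h) = h + 136 = 136 + h)
1/I(W) = 1/(136 - 72827/600) = 1/(8773/600) = 600/8773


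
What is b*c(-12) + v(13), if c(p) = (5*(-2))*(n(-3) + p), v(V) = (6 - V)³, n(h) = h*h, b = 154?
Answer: 4277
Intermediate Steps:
n(h) = h²
c(p) = -90 - 10*p (c(p) = (5*(-2))*((-3)² + p) = -10*(9 + p) = -90 - 10*p)
b*c(-12) + v(13) = 154*(-90 - 10*(-12)) - (-6 + 13)³ = 154*(-90 + 120) - 1*7³ = 154*30 - 1*343 = 4620 - 343 = 4277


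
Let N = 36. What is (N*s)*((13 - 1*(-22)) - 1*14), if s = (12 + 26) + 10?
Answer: 36288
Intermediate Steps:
s = 48 (s = 38 + 10 = 48)
(N*s)*((13 - 1*(-22)) - 1*14) = (36*48)*((13 - 1*(-22)) - 1*14) = 1728*((13 + 22) - 14) = 1728*(35 - 14) = 1728*21 = 36288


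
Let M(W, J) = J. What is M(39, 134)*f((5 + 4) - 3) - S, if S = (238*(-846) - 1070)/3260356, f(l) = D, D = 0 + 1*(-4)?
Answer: -873674199/1630178 ≈ -535.94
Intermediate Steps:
D = -4 (D = 0 - 4 = -4)
f(l) = -4
S = -101209/1630178 (S = (-201348 - 1070)*(1/3260356) = -202418*1/3260356 = -101209/1630178 ≈ -0.062085)
M(39, 134)*f((5 + 4) - 3) - S = 134*(-4) - 1*(-101209/1630178) = -536 + 101209/1630178 = -873674199/1630178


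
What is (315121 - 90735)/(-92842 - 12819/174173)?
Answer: -39081982778/16170582485 ≈ -2.4169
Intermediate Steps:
(315121 - 90735)/(-92842 - 12819/174173) = 224386/(-92842 - 12819*1/174173) = 224386/(-92842 - 12819/174173) = 224386/(-16170582485/174173) = 224386*(-174173/16170582485) = -39081982778/16170582485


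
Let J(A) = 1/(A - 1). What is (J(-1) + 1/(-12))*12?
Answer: -7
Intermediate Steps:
J(A) = 1/(-1 + A)
(J(-1) + 1/(-12))*12 = (1/(-1 - 1) + 1/(-12))*12 = (1/(-2) - 1/12)*12 = (-1/2 - 1/12)*12 = -7/12*12 = -7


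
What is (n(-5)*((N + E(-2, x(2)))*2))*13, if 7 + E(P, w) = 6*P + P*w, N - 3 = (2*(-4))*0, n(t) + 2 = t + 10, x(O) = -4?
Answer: -624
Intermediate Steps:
n(t) = 8 + t (n(t) = -2 + (t + 10) = -2 + (10 + t) = 8 + t)
N = 3 (N = 3 + (2*(-4))*0 = 3 - 8*0 = 3 + 0 = 3)
E(P, w) = -7 + 6*P + P*w (E(P, w) = -7 + (6*P + P*w) = -7 + 6*P + P*w)
(n(-5)*((N + E(-2, x(2)))*2))*13 = ((8 - 5)*((3 + (-7 + 6*(-2) - 2*(-4)))*2))*13 = (3*((3 + (-7 - 12 + 8))*2))*13 = (3*((3 - 11)*2))*13 = (3*(-8*2))*13 = (3*(-16))*13 = -48*13 = -624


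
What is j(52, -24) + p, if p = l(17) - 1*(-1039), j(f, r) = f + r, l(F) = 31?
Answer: 1098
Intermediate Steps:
p = 1070 (p = 31 - 1*(-1039) = 31 + 1039 = 1070)
j(52, -24) + p = (52 - 24) + 1070 = 28 + 1070 = 1098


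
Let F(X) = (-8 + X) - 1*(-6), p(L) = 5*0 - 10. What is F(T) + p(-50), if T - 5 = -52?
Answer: -59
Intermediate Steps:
T = -47 (T = 5 - 52 = -47)
p(L) = -10 (p(L) = 0 - 10 = -10)
F(X) = -2 + X (F(X) = (-8 + X) + 6 = -2 + X)
F(T) + p(-50) = (-2 - 47) - 10 = -49 - 10 = -59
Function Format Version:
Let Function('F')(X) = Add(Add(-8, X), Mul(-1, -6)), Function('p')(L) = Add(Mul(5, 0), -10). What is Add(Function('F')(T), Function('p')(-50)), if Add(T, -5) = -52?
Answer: -59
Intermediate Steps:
T = -47 (T = Add(5, -52) = -47)
Function('p')(L) = -10 (Function('p')(L) = Add(0, -10) = -10)
Function('F')(X) = Add(-2, X) (Function('F')(X) = Add(Add(-8, X), 6) = Add(-2, X))
Add(Function('F')(T), Function('p')(-50)) = Add(Add(-2, -47), -10) = Add(-49, -10) = -59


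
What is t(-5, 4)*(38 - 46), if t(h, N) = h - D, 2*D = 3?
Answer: 52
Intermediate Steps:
D = 3/2 (D = (½)*3 = 3/2 ≈ 1.5000)
t(h, N) = -3/2 + h (t(h, N) = h - 1*3/2 = h - 3/2 = -3/2 + h)
t(-5, 4)*(38 - 46) = (-3/2 - 5)*(38 - 46) = -13/2*(-8) = 52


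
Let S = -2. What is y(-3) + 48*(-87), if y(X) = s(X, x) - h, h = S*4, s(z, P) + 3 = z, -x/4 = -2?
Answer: -4174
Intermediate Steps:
x = 8 (x = -4*(-2) = 8)
s(z, P) = -3 + z
h = -8 (h = -2*4 = -8)
y(X) = 5 + X (y(X) = (-3 + X) - 1*(-8) = (-3 + X) + 8 = 5 + X)
y(-3) + 48*(-87) = (5 - 3) + 48*(-87) = 2 - 4176 = -4174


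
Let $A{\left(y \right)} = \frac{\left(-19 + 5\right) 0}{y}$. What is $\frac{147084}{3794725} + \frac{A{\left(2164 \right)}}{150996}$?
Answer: $\frac{147084}{3794725} \approx 0.03876$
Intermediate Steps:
$A{\left(y \right)} = 0$ ($A{\left(y \right)} = \frac{\left(-14\right) 0}{y} = \frac{0}{y} = 0$)
$\frac{147084}{3794725} + \frac{A{\left(2164 \right)}}{150996} = \frac{147084}{3794725} + \frac{0}{150996} = 147084 \cdot \frac{1}{3794725} + 0 \cdot \frac{1}{150996} = \frac{147084}{3794725} + 0 = \frac{147084}{3794725}$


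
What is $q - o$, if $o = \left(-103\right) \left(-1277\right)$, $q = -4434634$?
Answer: $-4566165$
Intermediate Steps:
$o = 131531$
$q - o = -4434634 - 131531 = -4566165$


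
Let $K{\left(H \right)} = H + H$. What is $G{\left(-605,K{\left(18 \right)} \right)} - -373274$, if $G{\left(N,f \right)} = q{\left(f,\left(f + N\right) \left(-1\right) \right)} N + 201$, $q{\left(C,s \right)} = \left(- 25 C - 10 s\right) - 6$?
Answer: $4364055$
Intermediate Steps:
$K{\left(H \right)} = 2 H$
$q{\left(C,s \right)} = -6 - 25 C - 10 s$
$G{\left(N,f \right)} = 201 + N \left(-6 - 15 f + 10 N\right)$ ($G{\left(N,f \right)} = \left(-6 - 25 f - 10 \left(f + N\right) \left(-1\right)\right) N + 201 = \left(-6 - 25 f - 10 \left(N + f\right) \left(-1\right)\right) N + 201 = \left(-6 - 25 f - 10 \left(- N - f\right)\right) N + 201 = \left(-6 - 25 f + \left(10 N + 10 f\right)\right) N + 201 = \left(-6 - 15 f + 10 N\right) N + 201 = N \left(-6 - 15 f + 10 N\right) + 201 = 201 + N \left(-6 - 15 f + 10 N\right)$)
$G{\left(-605,K{\left(18 \right)} \right)} - -373274 = \left(201 - - 605 \left(6 - -6050 + 15 \cdot 2 \cdot 18\right)\right) - -373274 = \left(201 - - 605 \left(6 + 6050 + 15 \cdot 36\right)\right) + 373274 = \left(201 - - 605 \left(6 + 6050 + 540\right)\right) + 373274 = \left(201 - \left(-605\right) 6596\right) + 373274 = \left(201 + 3990580\right) + 373274 = 3990781 + 373274 = 4364055$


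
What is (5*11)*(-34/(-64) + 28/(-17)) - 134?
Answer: -106281/544 ≈ -195.37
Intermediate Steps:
(5*11)*(-34/(-64) + 28/(-17)) - 134 = 55*(-34*(-1/64) + 28*(-1/17)) - 134 = 55*(17/32 - 28/17) - 134 = 55*(-607/544) - 134 = -33385/544 - 134 = -106281/544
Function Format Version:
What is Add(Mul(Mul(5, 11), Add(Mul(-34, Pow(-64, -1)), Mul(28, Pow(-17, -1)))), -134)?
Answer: Rational(-106281, 544) ≈ -195.37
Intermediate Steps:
Add(Mul(Mul(5, 11), Add(Mul(-34, Pow(-64, -1)), Mul(28, Pow(-17, -1)))), -134) = Add(Mul(55, Add(Mul(-34, Rational(-1, 64)), Mul(28, Rational(-1, 17)))), -134) = Add(Mul(55, Add(Rational(17, 32), Rational(-28, 17))), -134) = Add(Mul(55, Rational(-607, 544)), -134) = Add(Rational(-33385, 544), -134) = Rational(-106281, 544)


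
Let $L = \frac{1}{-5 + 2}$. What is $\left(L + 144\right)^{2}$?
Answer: $\frac{185761}{9} \approx 20640.0$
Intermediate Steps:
$L = - \frac{1}{3}$ ($L = \frac{1}{-3} = - \frac{1}{3} \approx -0.33333$)
$\left(L + 144\right)^{2} = \left(- \frac{1}{3} + 144\right)^{2} = \left(\frac{431}{3}\right)^{2} = \frac{185761}{9}$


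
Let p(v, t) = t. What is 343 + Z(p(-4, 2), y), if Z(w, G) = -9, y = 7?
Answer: 334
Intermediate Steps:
343 + Z(p(-4, 2), y) = 343 - 9 = 334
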